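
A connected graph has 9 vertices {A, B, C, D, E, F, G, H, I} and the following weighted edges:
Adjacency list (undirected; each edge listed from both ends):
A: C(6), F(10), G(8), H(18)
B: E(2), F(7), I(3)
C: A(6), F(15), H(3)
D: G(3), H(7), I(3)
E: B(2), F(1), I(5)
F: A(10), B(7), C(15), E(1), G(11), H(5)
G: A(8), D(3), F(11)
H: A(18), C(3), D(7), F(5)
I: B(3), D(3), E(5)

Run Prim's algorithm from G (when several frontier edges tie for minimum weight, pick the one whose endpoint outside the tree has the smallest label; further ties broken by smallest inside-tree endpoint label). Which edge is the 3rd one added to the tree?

B-I

Grow the tree from G using Prim:
Step 1: cheapest edge leaving the tree is D G (3); add D.
Step 2: cheapest edge leaving the tree is D I (3); add I.
Step 3: cheapest edge leaving the tree is B I (3); add B.
Step 4: cheapest edge leaving the tree is B E (2); add E.
Step 5: cheapest edge leaving the tree is E F (1); add F.
Step 6: cheapest edge leaving the tree is F H (5); add H.
Step 7: cheapest edge leaving the tree is C H (3); add C.
Step 8: cheapest edge leaving the tree is A C (6); add A.
The 3rd edge added is B I.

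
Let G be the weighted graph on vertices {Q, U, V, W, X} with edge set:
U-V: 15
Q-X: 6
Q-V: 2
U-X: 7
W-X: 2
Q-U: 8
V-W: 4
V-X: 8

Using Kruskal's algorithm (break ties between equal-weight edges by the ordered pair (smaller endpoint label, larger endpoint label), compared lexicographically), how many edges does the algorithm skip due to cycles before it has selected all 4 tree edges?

Kruskal: consider edges lightest-first.
Q-V (2): add — endpoints in different components.
W-X (2): add — endpoints in different components.
V-W (4): add — endpoints in different components.
Q-X (6): skip — X and Q already connected.
U-X (7): add — endpoints in different components.
Edges rejected before the tree was complete: 1.

1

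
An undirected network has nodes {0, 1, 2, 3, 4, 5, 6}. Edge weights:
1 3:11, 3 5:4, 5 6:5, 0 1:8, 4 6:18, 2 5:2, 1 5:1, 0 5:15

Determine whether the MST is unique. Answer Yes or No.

Kruskal: consider edges lightest-first.
1 5 (1): add. Components now {0} {1,5} {2} {3} {4} {6}
2 5 (2): add. Components now {0} {1,2,5} {3} {4} {6}
3 5 (4): add. Components now {0} {1,2,3,5} {4} {6}
5 6 (5): add. Components now {0} {1,2,3,5,6} {4}
0 1 (8): add. Components now {0,1,2,3,5,6} {4}
1 3 (11): skip — 1 and 3 already connected.
0 5 (15): skip — 0 and 5 already connected.
4 6 (18): add. Components now {0,1,2,3,4,5,6}
Every non-tree edge has weight strictly greater than the heaviest edge on the tree path between its endpoints, so the MST is unique.

Yes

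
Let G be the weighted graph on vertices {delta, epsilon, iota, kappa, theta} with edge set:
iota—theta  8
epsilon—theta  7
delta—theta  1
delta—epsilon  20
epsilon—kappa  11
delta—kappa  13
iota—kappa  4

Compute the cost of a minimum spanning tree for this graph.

Grow the tree from delta using Prim:
Step 1: frontier [delta—theta 1, delta—kappa 13, delta—epsilon 20] → take delta—theta (1); add theta.
Step 2: frontier [delta—kappa 13, delta—epsilon 20, epsilon—theta 7, iota—theta 8] → take epsilon—theta (7); add epsilon.
Step 3: frontier [delta—kappa 13, epsilon—kappa 11, iota—theta 8] → take iota—theta (8); add iota.
Step 4: frontier [delta—kappa 13, epsilon—kappa 11, iota—kappa 4] → take iota—kappa (4); add kappa.
MST edges: delta—theta, epsilon—theta, iota—theta, iota—kappa; total weight 1+7+8+4 = 20.

20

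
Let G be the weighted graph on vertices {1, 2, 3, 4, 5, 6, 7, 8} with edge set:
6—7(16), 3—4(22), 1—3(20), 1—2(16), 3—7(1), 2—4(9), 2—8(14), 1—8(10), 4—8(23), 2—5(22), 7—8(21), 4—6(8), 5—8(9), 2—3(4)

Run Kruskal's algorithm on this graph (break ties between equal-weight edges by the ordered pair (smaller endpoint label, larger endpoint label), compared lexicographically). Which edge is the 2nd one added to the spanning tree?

Sort edges by weight, then run Kruskal:
3—7 (1): add — endpoints in different components.
2—3 (4): add — endpoints in different components.
4—6 (8): add — endpoints in different components.
2—4 (9): add — endpoints in different components.
5—8 (9): add — endpoints in different components.
1—8 (10): add — endpoints in different components.
2—8 (14): add — endpoints in different components.
The 2nd edge added is 2—3.

2-3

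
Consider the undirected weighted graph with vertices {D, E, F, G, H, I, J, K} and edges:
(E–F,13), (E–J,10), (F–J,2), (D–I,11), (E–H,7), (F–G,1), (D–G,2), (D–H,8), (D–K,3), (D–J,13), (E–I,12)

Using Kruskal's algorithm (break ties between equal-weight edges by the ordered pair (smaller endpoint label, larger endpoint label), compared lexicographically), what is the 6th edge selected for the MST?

D-H

Sort edges by weight, then run Kruskal:
F–G (1): add — endpoints in different components.
D–G (2): add — endpoints in different components.
F–J (2): add — endpoints in different components.
D–K (3): add — endpoints in different components.
E–H (7): add — endpoints in different components.
D–H (8): add — endpoints in different components.
E–J (10): skip — E and J already connected.
D–I (11): add — endpoints in different components.
The 6th edge added is D–H.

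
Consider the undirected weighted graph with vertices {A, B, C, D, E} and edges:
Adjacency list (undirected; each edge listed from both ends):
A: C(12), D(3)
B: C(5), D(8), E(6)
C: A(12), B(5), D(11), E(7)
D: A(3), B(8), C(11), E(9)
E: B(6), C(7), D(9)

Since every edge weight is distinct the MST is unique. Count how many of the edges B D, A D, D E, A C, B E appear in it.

Kruskal's algorithm — process edges by increasing weight (ties by edge label):
A D (3): add — endpoints in different components.
B C (5): add — endpoints in different components.
B E (6): add — endpoints in different components.
C E (7): skip — C and E already connected.
B D (8): add — endpoints in different components.
MST edge set: {A D, B C, B E, B D}.
Of the listed edges, {B D, A D, B E} are in the MST → 3.

3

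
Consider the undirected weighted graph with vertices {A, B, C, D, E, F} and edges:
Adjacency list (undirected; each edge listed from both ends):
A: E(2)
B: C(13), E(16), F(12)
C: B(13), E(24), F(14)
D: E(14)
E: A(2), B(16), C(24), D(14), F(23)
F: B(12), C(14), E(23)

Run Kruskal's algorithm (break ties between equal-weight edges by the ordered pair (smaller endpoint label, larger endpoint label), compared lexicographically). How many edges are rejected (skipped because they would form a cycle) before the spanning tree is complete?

Kruskal's algorithm — process edges by increasing weight (ties by edge label):
A-E (2): add. Components now {A,E} {B} {C} {D} {F}
B-F (12): add. Components now {A,E} {B,F} {C} {D}
B-C (13): add. Components now {A,E} {B,C,F} {D}
C-F (14): skip — C and F already connected.
D-E (14): add. Components now {A,D,E} {B,C,F}
B-E (16): add. Components now {A,B,C,D,E,F}
Edges rejected before the tree was complete: 1.

1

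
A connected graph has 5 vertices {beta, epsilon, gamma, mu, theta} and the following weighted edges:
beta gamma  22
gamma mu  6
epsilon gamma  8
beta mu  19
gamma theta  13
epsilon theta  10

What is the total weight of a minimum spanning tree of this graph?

Grow the tree from beta using Prim:
Step 1: frontier [beta mu 19, beta gamma 22] → take beta mu (19); add mu.
Step 2: frontier [beta gamma 22, gamma mu 6] → take gamma mu (6); add gamma.
Step 3: frontier [epsilon gamma 8, gamma theta 13] → take epsilon gamma (8); add epsilon.
Step 4: frontier [epsilon theta 10, gamma theta 13] → take epsilon theta (10); add theta.
MST edges: beta mu, gamma mu, epsilon gamma, epsilon theta; total weight 19+6+8+10 = 43.

43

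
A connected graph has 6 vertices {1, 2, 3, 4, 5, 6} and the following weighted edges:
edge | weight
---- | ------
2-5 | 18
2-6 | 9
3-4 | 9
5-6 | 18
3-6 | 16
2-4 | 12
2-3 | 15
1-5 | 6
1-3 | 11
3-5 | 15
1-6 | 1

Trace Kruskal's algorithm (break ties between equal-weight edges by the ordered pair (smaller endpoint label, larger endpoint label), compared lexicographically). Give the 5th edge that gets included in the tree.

Kruskal's algorithm — process edges by increasing weight (ties by edge label):
1-6 (1): add — endpoints in different components.
1-5 (6): add — endpoints in different components.
2-6 (9): add — endpoints in different components.
3-4 (9): add — endpoints in different components.
1-3 (11): add — endpoints in different components.
The 5th edge added is 1-3.

1-3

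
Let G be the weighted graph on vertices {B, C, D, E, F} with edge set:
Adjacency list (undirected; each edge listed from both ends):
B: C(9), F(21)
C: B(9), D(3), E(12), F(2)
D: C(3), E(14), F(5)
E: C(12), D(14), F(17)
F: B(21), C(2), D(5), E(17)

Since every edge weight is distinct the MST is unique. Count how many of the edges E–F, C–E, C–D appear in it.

2

Kruskal: consider edges lightest-first.
C–F (2): add. Components now {B} {C,F} {D} {E}
C–D (3): add. Components now {B} {C,D,F} {E}
D–F (5): skip — D and F already connected.
B–C (9): add. Components now {B,C,D,F} {E}
C–E (12): add. Components now {B,C,D,E,F}
MST edge set: {C–F, C–D, B–C, C–E}.
Of the listed edges, {C–E, C–D} are in the MST → 2.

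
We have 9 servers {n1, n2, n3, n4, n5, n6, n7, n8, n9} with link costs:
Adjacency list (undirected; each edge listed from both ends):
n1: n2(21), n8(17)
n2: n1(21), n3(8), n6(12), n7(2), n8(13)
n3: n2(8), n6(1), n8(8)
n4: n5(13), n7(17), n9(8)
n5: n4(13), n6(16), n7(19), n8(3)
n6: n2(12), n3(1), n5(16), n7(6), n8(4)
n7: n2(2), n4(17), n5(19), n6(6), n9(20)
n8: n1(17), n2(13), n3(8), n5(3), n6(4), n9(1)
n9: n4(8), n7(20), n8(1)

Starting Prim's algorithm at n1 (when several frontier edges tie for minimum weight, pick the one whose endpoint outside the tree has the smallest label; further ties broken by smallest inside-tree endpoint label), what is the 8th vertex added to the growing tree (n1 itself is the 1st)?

Grow the tree from n1 using Prim:
Step 1: cheapest edge leaving the tree is n1—n8 (17); add n8.
Step 2: cheapest edge leaving the tree is n8—n9 (1); add n9.
Step 3: cheapest edge leaving the tree is n5—n8 (3); add n5.
Step 4: cheapest edge leaving the tree is n6—n8 (4); add n6.
Step 5: cheapest edge leaving the tree is n3—n6 (1); add n3.
Step 6: cheapest edge leaving the tree is n6—n7 (6); add n7.
Step 7: cheapest edge leaving the tree is n2—n7 (2); add n2.
Step 8: cheapest edge leaving the tree is n4—n9 (8); add n4.
Vertex order: n1, n8, n9, n5, n6, n3, n7, n2, n4. The 8th vertex is n2.

n2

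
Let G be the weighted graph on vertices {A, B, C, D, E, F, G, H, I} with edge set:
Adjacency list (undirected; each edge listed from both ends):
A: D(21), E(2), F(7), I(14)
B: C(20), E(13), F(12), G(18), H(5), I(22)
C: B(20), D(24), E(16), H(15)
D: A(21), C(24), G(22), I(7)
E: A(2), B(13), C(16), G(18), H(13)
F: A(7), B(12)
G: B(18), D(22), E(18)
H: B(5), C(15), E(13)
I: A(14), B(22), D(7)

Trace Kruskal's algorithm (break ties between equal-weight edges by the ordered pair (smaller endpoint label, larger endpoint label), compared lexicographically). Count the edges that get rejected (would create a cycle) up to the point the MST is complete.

3

Kruskal's algorithm — process edges by increasing weight (ties by edge label):
A E (2): add — endpoints in different components.
B H (5): add — endpoints in different components.
A F (7): add — endpoints in different components.
D I (7): add — endpoints in different components.
B F (12): add — endpoints in different components.
B E (13): skip — B and E already connected.
E H (13): skip — E and H already connected.
A I (14): add — endpoints in different components.
C H (15): add — endpoints in different components.
C E (16): skip — C and E already connected.
B G (18): add — endpoints in different components.
Edges rejected before the tree was complete: 3.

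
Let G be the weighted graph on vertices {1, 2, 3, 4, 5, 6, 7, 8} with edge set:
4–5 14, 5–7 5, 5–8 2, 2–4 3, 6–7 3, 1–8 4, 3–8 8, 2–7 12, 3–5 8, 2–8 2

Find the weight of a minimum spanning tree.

27

Kruskal's algorithm — process edges by increasing weight (ties by edge label):
2–8 (2): add — endpoints in different components.
5–8 (2): add — endpoints in different components.
2–4 (3): add — endpoints in different components.
6–7 (3): add — endpoints in different components.
1–8 (4): add — endpoints in different components.
5–7 (5): add — endpoints in different components.
3–5 (8): add — endpoints in different components.
MST edges: 2–8, 5–8, 2–4, 6–7, 1–8, 5–7, 3–5; total weight 2+2+3+3+4+5+8 = 27.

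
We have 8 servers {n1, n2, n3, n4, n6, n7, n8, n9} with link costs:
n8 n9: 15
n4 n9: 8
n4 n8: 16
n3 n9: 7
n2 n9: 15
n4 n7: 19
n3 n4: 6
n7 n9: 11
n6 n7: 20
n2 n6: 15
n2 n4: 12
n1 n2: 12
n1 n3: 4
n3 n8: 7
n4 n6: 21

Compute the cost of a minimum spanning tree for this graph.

Kruskal's algorithm — process edges by increasing weight (ties by edge label):
n1 n3 (4): add — endpoints in different components.
n3 n4 (6): add — endpoints in different components.
n3 n8 (7): add — endpoints in different components.
n3 n9 (7): add — endpoints in different components.
n4 n9 (8): skip — n4 and n9 already connected.
n7 n9 (11): add — endpoints in different components.
n1 n2 (12): add — endpoints in different components.
n2 n4 (12): skip — n4 and n2 already connected.
n2 n6 (15): add — endpoints in different components.
MST edges: n1 n3, n3 n4, n3 n8, n3 n9, n7 n9, n1 n2, n2 n6; total weight 4+6+7+7+11+12+15 = 62.

62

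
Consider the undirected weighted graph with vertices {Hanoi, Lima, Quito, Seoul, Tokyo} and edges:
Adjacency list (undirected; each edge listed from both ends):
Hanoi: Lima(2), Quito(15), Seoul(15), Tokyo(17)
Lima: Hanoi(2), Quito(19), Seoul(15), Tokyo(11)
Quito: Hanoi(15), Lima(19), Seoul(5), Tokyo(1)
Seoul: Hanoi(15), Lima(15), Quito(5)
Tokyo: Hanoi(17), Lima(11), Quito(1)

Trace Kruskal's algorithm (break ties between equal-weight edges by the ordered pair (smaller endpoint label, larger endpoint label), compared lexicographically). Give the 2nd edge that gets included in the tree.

Kruskal's algorithm — process edges by increasing weight (ties by edge label):
Quito—Tokyo (1): add. Components now {Seoul} {Hanoi} {Lima} {Quito,Tokyo}
Hanoi—Lima (2): add. Components now {Seoul} {Hanoi,Lima} {Quito,Tokyo}
Quito—Seoul (5): add. Components now {Quito,Seoul,Tokyo} {Hanoi,Lima}
Lima—Tokyo (11): add. Components now {Hanoi,Lima,Quito,Seoul,Tokyo}
The 2nd edge added is Hanoi—Lima.

Hanoi-Lima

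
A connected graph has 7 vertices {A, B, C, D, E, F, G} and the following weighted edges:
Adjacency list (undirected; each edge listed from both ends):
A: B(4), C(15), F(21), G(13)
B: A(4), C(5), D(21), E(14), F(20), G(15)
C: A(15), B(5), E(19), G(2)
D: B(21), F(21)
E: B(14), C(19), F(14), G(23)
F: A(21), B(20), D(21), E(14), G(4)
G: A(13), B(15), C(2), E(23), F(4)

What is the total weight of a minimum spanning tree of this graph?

Kruskal's algorithm — process edges by increasing weight (ties by edge label):
C G (2): add — endpoints in different components.
A B (4): add — endpoints in different components.
F G (4): add — endpoints in different components.
B C (5): add — endpoints in different components.
A G (13): skip — A and G already connected.
B E (14): add — endpoints in different components.
E F (14): skip — E and F already connected.
A C (15): skip — A and C already connected.
B G (15): skip — B and G already connected.
C E (19): skip — C and E already connected.
B F (20): skip — B and F already connected.
A F (21): skip — A and F already connected.
B D (21): add — endpoints in different components.
MST edges: C G, A B, F G, B C, B E, B D; total weight 2+4+4+5+14+21 = 50.

50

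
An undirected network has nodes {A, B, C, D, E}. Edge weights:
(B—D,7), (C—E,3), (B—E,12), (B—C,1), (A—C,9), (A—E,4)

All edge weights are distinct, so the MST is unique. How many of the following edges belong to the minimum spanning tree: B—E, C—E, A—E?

2

Kruskal's algorithm — process edges by increasing weight (ties by edge label):
B—C (1): add — endpoints in different components.
C—E (3): add — endpoints in different components.
A—E (4): add — endpoints in different components.
B—D (7): add — endpoints in different components.
MST edge set: {B—C, C—E, A—E, B—D}.
Of the listed edges, {C—E, A—E} are in the MST → 2.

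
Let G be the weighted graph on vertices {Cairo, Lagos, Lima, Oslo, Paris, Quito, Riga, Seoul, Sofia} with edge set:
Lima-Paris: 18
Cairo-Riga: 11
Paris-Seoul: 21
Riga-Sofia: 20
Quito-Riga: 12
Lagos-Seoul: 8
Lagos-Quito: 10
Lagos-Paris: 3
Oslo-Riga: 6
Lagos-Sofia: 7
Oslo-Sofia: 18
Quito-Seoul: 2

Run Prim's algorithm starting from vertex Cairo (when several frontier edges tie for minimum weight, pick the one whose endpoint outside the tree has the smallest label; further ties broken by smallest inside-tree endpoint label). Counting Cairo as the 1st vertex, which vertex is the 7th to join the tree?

Paris

Prim, starting at Cairo.
Step 1: frontier [Cairo-Riga 11] → take Cairo-Riga (11); add Riga.
Step 2: frontier [Oslo-Riga 6, Quito-Riga 12, Riga-Sofia 20] → take Oslo-Riga (6); add Oslo.
Step 3: frontier [Oslo-Sofia 18, Quito-Riga 12, Riga-Sofia 20] → take Quito-Riga (12); add Quito.
Step 4: frontier [Oslo-Sofia 18, Quito-Seoul 2, Lagos-Quito 10, Riga-Sofia 20] → take Quito-Seoul (2); add Seoul.
Step 5: frontier [Oslo-Sofia 18, Lagos-Quito 10, Riga-Sofia 20, Lagos-Seoul 8, Paris-Seoul 21] → take Lagos-Seoul (8); add Lagos.
Step 6: frontier [Lagos-Paris 3, Lagos-Sofia 7, Oslo-Sofia 18, Riga-Sofia 20, Paris-Seoul 21] → take Lagos-Paris (3); add Paris.
Step 7: frontier [Lagos-Sofia 7, Oslo-Sofia 18, Lima-Paris 18, Riga-Sofia 20] → take Lagos-Sofia (7); add Sofia.
Step 8: frontier [Lima-Paris 18] → take Lima-Paris (18); add Lima.
Vertex order: Cairo, Riga, Oslo, Quito, Seoul, Lagos, Paris, Sofia, Lima. The 7th vertex is Paris.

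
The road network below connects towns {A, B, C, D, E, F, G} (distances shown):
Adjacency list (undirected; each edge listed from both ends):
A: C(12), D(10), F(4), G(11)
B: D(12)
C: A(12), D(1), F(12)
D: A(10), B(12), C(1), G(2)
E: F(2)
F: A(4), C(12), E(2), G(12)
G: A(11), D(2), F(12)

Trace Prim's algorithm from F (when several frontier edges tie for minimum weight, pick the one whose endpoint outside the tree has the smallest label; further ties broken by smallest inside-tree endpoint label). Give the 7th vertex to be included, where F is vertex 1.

Prim's algorithm from F:
Step 1: frontier [E-F 2, A-F 4, C-F 12, F-G 12] → take E-F (2); add E.
Step 2: frontier [A-F 4, C-F 12, F-G 12] → take A-F (4); add A.
Step 3: frontier [A-D 10, A-G 11, A-C 12, C-F 12, F-G 12] → take A-D (10); add D.
Step 4: frontier [A-G 11, A-C 12, C-D 1, D-G 2, B-D 12, C-F 12, F-G 12] → take C-D (1); add C.
Step 5: frontier [A-G 11, D-G 2, B-D 12, F-G 12] → take D-G (2); add G.
Step 6: frontier [B-D 12] → take B-D (12); add B.
Vertex order: F, E, A, D, C, G, B. The 7th vertex is B.

B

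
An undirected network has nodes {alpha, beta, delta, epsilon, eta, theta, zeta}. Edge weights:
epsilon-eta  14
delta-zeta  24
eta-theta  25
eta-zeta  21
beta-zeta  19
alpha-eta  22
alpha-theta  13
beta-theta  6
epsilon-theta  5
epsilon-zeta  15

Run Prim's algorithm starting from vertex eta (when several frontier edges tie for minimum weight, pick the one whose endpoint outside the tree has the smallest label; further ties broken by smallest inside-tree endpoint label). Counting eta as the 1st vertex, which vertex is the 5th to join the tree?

alpha

Grow the tree from eta using Prim:
Step 1: frontier [epsilon-eta 14, eta-zeta 21, alpha-eta 22, eta-theta 25] → take epsilon-eta (14); add epsilon.
Step 2: frontier [epsilon-theta 5, epsilon-zeta 15, eta-zeta 21, alpha-eta 22, eta-theta 25] → take epsilon-theta (5); add theta.
Step 3: frontier [epsilon-zeta 15, eta-zeta 21, alpha-eta 22, beta-theta 6, alpha-theta 13] → take beta-theta (6); add beta.
Step 4: frontier [beta-zeta 19, epsilon-zeta 15, eta-zeta 21, alpha-eta 22, alpha-theta 13] → take alpha-theta (13); add alpha.
Step 5: frontier [beta-zeta 19, epsilon-zeta 15, eta-zeta 21] → take epsilon-zeta (15); add zeta.
Step 6: frontier [delta-zeta 24] → take delta-zeta (24); add delta.
Vertex order: eta, epsilon, theta, beta, alpha, zeta, delta. The 5th vertex is alpha.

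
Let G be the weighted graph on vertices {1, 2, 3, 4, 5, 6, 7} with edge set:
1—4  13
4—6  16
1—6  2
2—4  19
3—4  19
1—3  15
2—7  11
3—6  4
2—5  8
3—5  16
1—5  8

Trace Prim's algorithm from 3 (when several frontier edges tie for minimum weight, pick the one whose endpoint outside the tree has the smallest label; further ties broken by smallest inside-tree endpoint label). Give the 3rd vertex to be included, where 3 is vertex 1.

1

Grow the tree from 3 using Prim:
Step 1: frontier [3—6 4, 1—3 15, 3—5 16, 3—4 19] → take 3—6 (4); add 6.
Step 2: frontier [1—3 15, 3—5 16, 3—4 19, 1—6 2, 4—6 16] → take 1—6 (2); add 1.
Step 3: frontier [1—5 8, 1—4 13, 3—5 16, 3—4 19, 4—6 16] → take 1—5 (8); add 5.
Step 4: frontier [1—4 13, 3—4 19, 2—5 8, 4—6 16] → take 2—5 (8); add 2.
Step 5: frontier [1—4 13, 2—7 11, 2—4 19, 3—4 19, 4—6 16] → take 2—7 (11); add 7.
Step 6: frontier [1—4 13, 2—4 19, 3—4 19, 4—6 16] → take 1—4 (13); add 4.
Vertex order: 3, 6, 1, 5, 2, 7, 4. The 3rd vertex is 1.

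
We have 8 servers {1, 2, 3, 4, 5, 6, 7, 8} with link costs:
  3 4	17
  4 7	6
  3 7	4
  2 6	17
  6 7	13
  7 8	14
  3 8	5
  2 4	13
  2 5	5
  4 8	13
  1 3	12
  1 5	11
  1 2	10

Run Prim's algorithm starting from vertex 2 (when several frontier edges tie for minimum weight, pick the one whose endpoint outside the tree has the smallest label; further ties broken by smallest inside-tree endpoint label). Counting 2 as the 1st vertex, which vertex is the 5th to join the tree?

Grow the tree from 2 using Prim:
Step 1: cheapest edge leaving the tree is 2 5 (5); add 5.
Step 2: cheapest edge leaving the tree is 1 2 (10); add 1.
Step 3: cheapest edge leaving the tree is 1 3 (12); add 3.
Step 4: cheapest edge leaving the tree is 3 7 (4); add 7.
Step 5: cheapest edge leaving the tree is 3 8 (5); add 8.
Step 6: cheapest edge leaving the tree is 4 7 (6); add 4.
Step 7: cheapest edge leaving the tree is 6 7 (13); add 6.
Vertex order: 2, 5, 1, 3, 7, 8, 4, 6. The 5th vertex is 7.

7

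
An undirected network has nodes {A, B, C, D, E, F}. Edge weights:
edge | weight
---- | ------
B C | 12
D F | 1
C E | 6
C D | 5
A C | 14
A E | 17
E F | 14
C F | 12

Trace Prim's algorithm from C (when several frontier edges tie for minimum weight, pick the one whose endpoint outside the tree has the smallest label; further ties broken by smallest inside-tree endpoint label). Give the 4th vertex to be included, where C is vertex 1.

Prim, starting at C.
Step 1: frontier [C D 5, C E 6, B C 12, C F 12, A C 14] → take C D (5); add D.
Step 2: frontier [C E 6, B C 12, C F 12, A C 14, D F 1] → take D F (1); add F.
Step 3: frontier [C E 6, B C 12, A C 14, E F 14] → take C E (6); add E.
Step 4: frontier [B C 12, A C 14, A E 17] → take B C (12); add B.
Step 5: frontier [A C 14, A E 17] → take A C (14); add A.
Vertex order: C, D, F, E, B, A. The 4th vertex is E.

E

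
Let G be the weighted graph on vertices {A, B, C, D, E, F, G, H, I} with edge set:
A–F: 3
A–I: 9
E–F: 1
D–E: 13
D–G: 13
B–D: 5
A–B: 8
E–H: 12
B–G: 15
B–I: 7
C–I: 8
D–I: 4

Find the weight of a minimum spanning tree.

54

Sort edges by weight, then run Kruskal:
E–F (1): add — endpoints in different components.
A–F (3): add — endpoints in different components.
D–I (4): add — endpoints in different components.
B–D (5): add — endpoints in different components.
B–I (7): skip — B and I already connected.
A–B (8): add — endpoints in different components.
C–I (8): add — endpoints in different components.
A–I (9): skip — A and I already connected.
E–H (12): add — endpoints in different components.
D–E (13): skip — D and E already connected.
D–G (13): add — endpoints in different components.
MST edges: E–F, A–F, D–I, B–D, A–B, C–I, E–H, D–G; total weight 1+3+4+5+8+8+12+13 = 54.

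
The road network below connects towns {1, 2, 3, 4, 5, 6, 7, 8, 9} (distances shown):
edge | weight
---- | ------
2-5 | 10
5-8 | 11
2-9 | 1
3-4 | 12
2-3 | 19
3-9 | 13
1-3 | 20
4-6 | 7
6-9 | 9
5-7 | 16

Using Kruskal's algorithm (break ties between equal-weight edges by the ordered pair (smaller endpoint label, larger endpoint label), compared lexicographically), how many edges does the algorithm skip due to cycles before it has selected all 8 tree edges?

Sort edges by weight, then run Kruskal:
2-9 (1): add — endpoints in different components.
4-6 (7): add — endpoints in different components.
6-9 (9): add — endpoints in different components.
2-5 (10): add — endpoints in different components.
5-8 (11): add — endpoints in different components.
3-4 (12): add — endpoints in different components.
3-9 (13): skip — 3 and 9 already connected.
5-7 (16): add — endpoints in different components.
2-3 (19): skip — 2 and 3 already connected.
1-3 (20): add — endpoints in different components.
Edges rejected before the tree was complete: 2.

2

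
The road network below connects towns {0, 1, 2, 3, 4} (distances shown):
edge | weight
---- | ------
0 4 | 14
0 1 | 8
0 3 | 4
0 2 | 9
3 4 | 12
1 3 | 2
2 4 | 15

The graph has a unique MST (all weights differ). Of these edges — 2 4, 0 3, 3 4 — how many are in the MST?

2

Kruskal's algorithm — process edges by increasing weight (ties by edge label):
1 3 (2): add. Components now {0} {1,3} {2} {4}
0 3 (4): add. Components now {0,1,3} {2} {4}
0 1 (8): skip — 0 and 1 already connected.
0 2 (9): add. Components now {0,1,2,3} {4}
3 4 (12): add. Components now {0,1,2,3,4}
MST edge set: {1 3, 0 3, 0 2, 3 4}.
Of the listed edges, {0 3, 3 4} are in the MST → 2.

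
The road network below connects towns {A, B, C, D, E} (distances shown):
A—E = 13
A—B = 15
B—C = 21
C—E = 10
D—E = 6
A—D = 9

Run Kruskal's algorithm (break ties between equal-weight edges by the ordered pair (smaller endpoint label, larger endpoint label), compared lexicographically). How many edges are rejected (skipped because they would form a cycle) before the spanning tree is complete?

Sort edges by weight, then run Kruskal:
D—E (6): add. Components now {A} {B} {C} {D,E}
A—D (9): add. Components now {A,D,E} {B} {C}
C—E (10): add. Components now {A,C,D,E} {B}
A—E (13): skip — A and E already connected.
A—B (15): add. Components now {A,B,C,D,E}
Edges rejected before the tree was complete: 1.

1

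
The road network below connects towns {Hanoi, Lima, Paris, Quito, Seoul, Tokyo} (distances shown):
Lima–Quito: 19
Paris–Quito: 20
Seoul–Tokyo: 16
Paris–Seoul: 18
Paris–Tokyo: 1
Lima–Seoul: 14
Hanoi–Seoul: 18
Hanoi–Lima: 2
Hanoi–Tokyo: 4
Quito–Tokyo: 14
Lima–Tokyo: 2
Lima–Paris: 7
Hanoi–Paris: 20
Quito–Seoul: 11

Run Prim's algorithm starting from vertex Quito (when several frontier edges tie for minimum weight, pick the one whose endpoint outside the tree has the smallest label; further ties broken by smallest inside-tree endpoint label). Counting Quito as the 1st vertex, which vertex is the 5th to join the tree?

Prim, starting at Quito.
Step 1: cheapest edge leaving the tree is Quito–Seoul (11); add Seoul.
Step 2: cheapest edge leaving the tree is Lima–Seoul (14); add Lima.
Step 3: cheapest edge leaving the tree is Hanoi–Lima (2); add Hanoi.
Step 4: cheapest edge leaving the tree is Lima–Tokyo (2); add Tokyo.
Step 5: cheapest edge leaving the tree is Paris–Tokyo (1); add Paris.
Vertex order: Quito, Seoul, Lima, Hanoi, Tokyo, Paris. The 5th vertex is Tokyo.

Tokyo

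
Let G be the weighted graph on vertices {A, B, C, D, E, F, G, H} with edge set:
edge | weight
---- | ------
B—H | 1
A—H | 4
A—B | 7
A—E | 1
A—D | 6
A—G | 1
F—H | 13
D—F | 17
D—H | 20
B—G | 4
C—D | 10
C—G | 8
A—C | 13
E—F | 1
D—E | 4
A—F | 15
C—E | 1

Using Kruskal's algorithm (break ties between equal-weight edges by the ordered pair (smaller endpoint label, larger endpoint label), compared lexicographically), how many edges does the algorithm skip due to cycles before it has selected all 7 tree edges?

Sort edges by weight, then run Kruskal:
A—E (1): add — endpoints in different components.
A—G (1): add — endpoints in different components.
B—H (1): add — endpoints in different components.
C—E (1): add — endpoints in different components.
E—F (1): add — endpoints in different components.
A—H (4): add — endpoints in different components.
B—G (4): skip — B and G already connected.
D—E (4): add — endpoints in different components.
Edges rejected before the tree was complete: 1.

1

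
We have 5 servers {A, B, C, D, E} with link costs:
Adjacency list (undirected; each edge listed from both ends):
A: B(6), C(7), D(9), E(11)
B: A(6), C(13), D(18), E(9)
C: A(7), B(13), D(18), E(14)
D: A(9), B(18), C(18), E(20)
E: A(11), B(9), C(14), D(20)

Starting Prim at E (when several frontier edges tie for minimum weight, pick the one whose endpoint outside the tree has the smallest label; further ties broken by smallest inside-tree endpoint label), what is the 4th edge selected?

A-D

Grow the tree from E using Prim:
Step 1: frontier [B-E 9, A-E 11, C-E 14, D-E 20] → take B-E (9); add B.
Step 2: frontier [A-B 6, B-C 13, B-D 18, A-E 11, C-E 14, D-E 20] → take A-B (6); add A.
Step 3: frontier [A-C 7, A-D 9, B-C 13, B-D 18, C-E 14, D-E 20] → take A-C (7); add C.
Step 4: frontier [A-D 9, B-D 18, C-D 18, D-E 20] → take A-D (9); add D.
The 4th edge added is A-D.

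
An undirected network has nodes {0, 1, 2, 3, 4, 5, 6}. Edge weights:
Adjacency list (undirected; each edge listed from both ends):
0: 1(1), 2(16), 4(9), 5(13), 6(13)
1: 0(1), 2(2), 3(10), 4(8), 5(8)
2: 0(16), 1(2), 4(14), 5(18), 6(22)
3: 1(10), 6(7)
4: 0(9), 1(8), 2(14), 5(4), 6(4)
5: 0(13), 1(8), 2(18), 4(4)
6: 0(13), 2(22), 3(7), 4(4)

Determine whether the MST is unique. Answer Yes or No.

No

Kruskal: consider edges lightest-first.
0—1 (1): add. Components now {0,1} {2} {3} {4} {5} {6}
1—2 (2): add. Components now {0,1,2} {3} {4} {5} {6}
4—5 (4): add. Components now {0,1,2} {3} {4,5} {6}
4—6 (4): add. Components now {0,1,2} {3} {4,5,6}
3—6 (7): add. Components now {0,1,2} {3,4,5,6}
1—4 (8): add. Components now {0,1,2,3,4,5,6}
Non-tree edge 1—5 has weight 8, equal to the heaviest edge on its tree cycle — swapping gives another MST of the same weight. Not unique.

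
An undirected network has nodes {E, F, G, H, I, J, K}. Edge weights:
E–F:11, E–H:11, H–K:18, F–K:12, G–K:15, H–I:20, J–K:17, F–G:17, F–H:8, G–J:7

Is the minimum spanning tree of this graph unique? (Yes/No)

No

Kruskal's algorithm — process edges by increasing weight (ties by edge label):
G–J (7): add. Components now {E} {F} {G,J} {H} {I} {K}
F–H (8): add. Components now {E} {F,H} {G,J} {I} {K}
E–F (11): add. Components now {E,F,H} {G,J} {I} {K}
E–H (11): skip — E and H already connected.
F–K (12): add. Components now {E,F,H,K} {G,J} {I}
G–K (15): add. Components now {E,F,G,H,J,K} {I}
F–G (17): skip — F and G already connected.
J–K (17): skip — J and K already connected.
H–K (18): skip — H and K already connected.
H–I (20): add. Components now {E,F,G,H,I,J,K}
Non-tree edge E–H has weight 11, equal to the heaviest edge on its tree cycle — swapping gives another MST of the same weight. Not unique.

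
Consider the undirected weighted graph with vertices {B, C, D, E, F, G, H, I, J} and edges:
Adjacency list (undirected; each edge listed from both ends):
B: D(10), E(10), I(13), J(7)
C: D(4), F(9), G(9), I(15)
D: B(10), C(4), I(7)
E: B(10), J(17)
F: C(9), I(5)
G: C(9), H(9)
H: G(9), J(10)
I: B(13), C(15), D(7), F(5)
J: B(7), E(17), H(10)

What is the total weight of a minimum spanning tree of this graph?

Prim, starting at B.
Step 1: cheapest edge leaving the tree is B J (7); add J.
Step 2: cheapest edge leaving the tree is B D (10); add D.
Step 3: cheapest edge leaving the tree is C D (4); add C.
Step 4: cheapest edge leaving the tree is D I (7); add I.
Step 5: cheapest edge leaving the tree is F I (5); add F.
Step 6: cheapest edge leaving the tree is C G (9); add G.
Step 7: cheapest edge leaving the tree is G H (9); add H.
Step 8: cheapest edge leaving the tree is B E (10); add E.
MST edges: B J, B D, C D, D I, F I, C G, G H, B E; total weight 7+10+4+7+5+9+9+10 = 61.

61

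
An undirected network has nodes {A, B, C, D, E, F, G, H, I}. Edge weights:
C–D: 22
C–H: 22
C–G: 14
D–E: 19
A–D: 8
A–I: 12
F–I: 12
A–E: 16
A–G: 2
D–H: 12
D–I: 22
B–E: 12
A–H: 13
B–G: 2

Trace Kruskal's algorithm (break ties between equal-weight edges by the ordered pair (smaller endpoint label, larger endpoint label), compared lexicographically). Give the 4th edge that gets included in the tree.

A-I

Sort edges by weight, then run Kruskal:
A–G (2): add — endpoints in different components.
B–G (2): add — endpoints in different components.
A–D (8): add — endpoints in different components.
A–I (12): add — endpoints in different components.
B–E (12): add — endpoints in different components.
D–H (12): add — endpoints in different components.
F–I (12): add — endpoints in different components.
A–H (13): skip — A and H already connected.
C–G (14): add — endpoints in different components.
The 4th edge added is A–I.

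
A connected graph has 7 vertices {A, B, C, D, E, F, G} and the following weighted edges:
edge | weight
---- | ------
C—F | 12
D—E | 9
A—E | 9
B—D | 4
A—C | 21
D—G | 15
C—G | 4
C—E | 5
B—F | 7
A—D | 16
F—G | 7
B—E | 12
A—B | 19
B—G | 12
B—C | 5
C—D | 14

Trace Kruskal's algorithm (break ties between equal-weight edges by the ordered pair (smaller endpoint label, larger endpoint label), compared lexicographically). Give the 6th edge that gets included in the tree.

Kruskal's algorithm — process edges by increasing weight (ties by edge label):
B—D (4): add — endpoints in different components.
C—G (4): add — endpoints in different components.
B—C (5): add — endpoints in different components.
C—E (5): add — endpoints in different components.
B—F (7): add — endpoints in different components.
F—G (7): skip — F and G already connected.
A—E (9): add — endpoints in different components.
The 6th edge added is A—E.

A-E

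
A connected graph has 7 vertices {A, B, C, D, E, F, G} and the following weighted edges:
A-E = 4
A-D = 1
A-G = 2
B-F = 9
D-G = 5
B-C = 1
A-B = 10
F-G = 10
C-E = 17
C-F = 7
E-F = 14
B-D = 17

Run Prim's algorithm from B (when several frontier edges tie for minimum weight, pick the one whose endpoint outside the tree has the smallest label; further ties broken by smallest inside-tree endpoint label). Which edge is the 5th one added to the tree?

A-G

Prim's algorithm from B:
Step 1: cheapest edge leaving the tree is B-C (1); add C.
Step 2: cheapest edge leaving the tree is C-F (7); add F.
Step 3: cheapest edge leaving the tree is A-B (10); add A.
Step 4: cheapest edge leaving the tree is A-D (1); add D.
Step 5: cheapest edge leaving the tree is A-G (2); add G.
Step 6: cheapest edge leaving the tree is A-E (4); add E.
The 5th edge added is A-G.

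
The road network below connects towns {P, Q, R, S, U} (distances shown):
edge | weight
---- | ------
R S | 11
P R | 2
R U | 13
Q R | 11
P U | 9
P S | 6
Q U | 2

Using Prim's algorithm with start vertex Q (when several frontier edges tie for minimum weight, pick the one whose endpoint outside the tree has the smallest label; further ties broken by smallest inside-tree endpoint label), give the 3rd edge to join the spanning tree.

Prim, starting at Q.
Step 1: cheapest edge leaving the tree is Q U (2); add U.
Step 2: cheapest edge leaving the tree is P U (9); add P.
Step 3: cheapest edge leaving the tree is P R (2); add R.
Step 4: cheapest edge leaving the tree is P S (6); add S.
The 3rd edge added is P R.

P-R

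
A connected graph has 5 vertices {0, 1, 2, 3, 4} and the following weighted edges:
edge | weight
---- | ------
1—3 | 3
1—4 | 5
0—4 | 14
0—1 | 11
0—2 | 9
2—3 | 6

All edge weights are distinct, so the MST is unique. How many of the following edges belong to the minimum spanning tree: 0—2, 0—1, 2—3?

2

Kruskal's algorithm — process edges by increasing weight (ties by edge label):
1—3 (3): add — endpoints in different components.
1—4 (5): add — endpoints in different components.
2—3 (6): add — endpoints in different components.
0—2 (9): add — endpoints in different components.
MST edge set: {1—3, 1—4, 2—3, 0—2}.
Of the listed edges, {0—2, 2—3} are in the MST → 2.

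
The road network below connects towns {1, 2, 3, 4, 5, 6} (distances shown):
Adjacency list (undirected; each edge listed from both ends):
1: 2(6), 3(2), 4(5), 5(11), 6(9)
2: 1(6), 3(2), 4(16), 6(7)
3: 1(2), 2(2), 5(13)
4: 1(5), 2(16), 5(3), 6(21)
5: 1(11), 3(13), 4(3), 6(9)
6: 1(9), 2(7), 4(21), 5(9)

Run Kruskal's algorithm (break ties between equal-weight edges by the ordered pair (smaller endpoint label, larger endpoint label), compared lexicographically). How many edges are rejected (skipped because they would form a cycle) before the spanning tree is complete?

Kruskal: consider edges lightest-first.
1-3 (2): add. Components now {1,3} {2} {4} {5} {6}
2-3 (2): add. Components now {1,2,3} {4} {5} {6}
4-5 (3): add. Components now {1,2,3} {4,5} {6}
1-4 (5): add. Components now {1,2,3,4,5} {6}
1-2 (6): skip — 1 and 2 already connected.
2-6 (7): add. Components now {1,2,3,4,5,6}
Edges rejected before the tree was complete: 1.

1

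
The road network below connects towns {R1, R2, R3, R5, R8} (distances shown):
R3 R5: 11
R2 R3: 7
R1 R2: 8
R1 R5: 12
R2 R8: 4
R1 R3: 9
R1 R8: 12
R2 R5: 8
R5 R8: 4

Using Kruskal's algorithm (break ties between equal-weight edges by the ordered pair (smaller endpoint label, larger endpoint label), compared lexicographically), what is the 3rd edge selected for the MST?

Sort edges by weight, then run Kruskal:
R2 R8 (4): add. Components now {R3} {R2,R8} {R5} {R1}
R5 R8 (4): add. Components now {R3} {R2,R5,R8} {R1}
R2 R3 (7): add. Components now {R2,R3,R5,R8} {R1}
R1 R2 (8): add. Components now {R1,R2,R3,R5,R8}
The 3rd edge added is R2 R3.

R2-R3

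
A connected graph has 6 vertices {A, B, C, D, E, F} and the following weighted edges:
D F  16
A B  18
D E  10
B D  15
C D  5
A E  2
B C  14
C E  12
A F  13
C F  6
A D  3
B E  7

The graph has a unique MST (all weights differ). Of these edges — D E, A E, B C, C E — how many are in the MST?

1

Kruskal: consider edges lightest-first.
A E (2): add. Components now {A,E} {B} {C} {D} {F}
A D (3): add. Components now {A,D,E} {B} {C} {F}
C D (5): add. Components now {A,C,D,E} {B} {F}
C F (6): add. Components now {A,C,D,E,F} {B}
B E (7): add. Components now {A,B,C,D,E,F}
MST edge set: {A E, A D, C D, C F, B E}.
Of the listed edges, {A E} are in the MST → 1.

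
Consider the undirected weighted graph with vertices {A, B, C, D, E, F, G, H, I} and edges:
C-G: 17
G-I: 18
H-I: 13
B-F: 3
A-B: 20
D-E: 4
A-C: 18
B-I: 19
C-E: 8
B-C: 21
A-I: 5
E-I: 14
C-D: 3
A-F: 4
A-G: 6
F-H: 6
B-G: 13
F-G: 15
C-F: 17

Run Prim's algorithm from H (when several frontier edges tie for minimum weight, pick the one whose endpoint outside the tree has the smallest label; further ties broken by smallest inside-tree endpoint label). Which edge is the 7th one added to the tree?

D-E

Prim, starting at H.
Step 1: cheapest edge leaving the tree is F-H (6); add F.
Step 2: cheapest edge leaving the tree is B-F (3); add B.
Step 3: cheapest edge leaving the tree is A-F (4); add A.
Step 4: cheapest edge leaving the tree is A-I (5); add I.
Step 5: cheapest edge leaving the tree is A-G (6); add G.
Step 6: cheapest edge leaving the tree is E-I (14); add E.
Step 7: cheapest edge leaving the tree is D-E (4); add D.
Step 8: cheapest edge leaving the tree is C-D (3); add C.
The 7th edge added is D-E.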